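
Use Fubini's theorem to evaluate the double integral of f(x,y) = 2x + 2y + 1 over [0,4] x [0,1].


By Fubini, integrate in x first, then y.
Step 1: Fix y, integrate over x in [0,4]:
  integral(2x + 2y + 1, x=0..4)
  = 2*(4^2 - 0^2)/2 + (2y + 1)*(4 - 0)
  = 16 + (2y + 1)*4
  = 16 + 8y + 4
  = 20 + 8y
Step 2: Integrate over y in [0,1]:
  integral(20 + 8y, y=0..1)
  = 20*1 + 8*(1^2 - 0^2)/2
  = 20 + 4
  = 24


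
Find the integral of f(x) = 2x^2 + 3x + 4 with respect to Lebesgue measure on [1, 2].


The Lebesgue integral of a Riemann-integrable function agrees with the Riemann integral.
Antiderivative F(x) = (2/3)x^3 + (3/2)x^2 + 4x
F(2) = (2/3)*2^3 + (3/2)*2^2 + 4*2
     = (2/3)*8 + (3/2)*4 + 4*2
     = 5.333333 + 6 + 8
     = 19.333333
F(1) = 6.166667
Integral = F(2) - F(1) = 19.333333 - 6.166667 = 13.166667


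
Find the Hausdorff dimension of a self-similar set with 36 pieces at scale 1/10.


For a self-similar set with N copies scaled by 1/r:
dim_H = log(N)/log(r) = log(36)/log(10)
= 3.583519/2.302585
= 1.556303


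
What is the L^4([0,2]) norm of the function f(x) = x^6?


Step 1: ||f||_4 = (integral_0^2 |x^6|^4 dx)^(1/4)
     = (integral_0^2 x^24 dx)^(1/4)
Step 2: integral_0^2 x^24 dx = [x^25/(25)] from 0 to 2 = 2^25/25
     = 33554432/25 = 1.342177e+06
Step 3: ||f||_4 = (1.342177e+06)^(1/4) = 34.037094


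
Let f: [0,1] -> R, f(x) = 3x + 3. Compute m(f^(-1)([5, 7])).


f^(-1)([5, 7]) = {x : 5 <= 3x + 3 <= 7}
Solving: (5 - 3)/3 <= x <= (7 - 3)/3
= [0.666667, 1.333333]
Intersecting with [0,1]: [0.666667, 1]
Measure = 1 - 0.666667 = 0.333333


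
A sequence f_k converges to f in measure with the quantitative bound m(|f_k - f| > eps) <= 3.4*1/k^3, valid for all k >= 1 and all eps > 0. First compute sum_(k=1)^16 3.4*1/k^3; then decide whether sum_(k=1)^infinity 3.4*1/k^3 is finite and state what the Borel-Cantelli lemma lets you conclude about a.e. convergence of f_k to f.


Step 1: List the terms 3.4*1/k^3 for k = 1 to 16:
  k=1: 3.4
  k=2: 0.425
  k=3: 0.125926
  k=4: 0.053125
  k=5: 0.0272
  k=6: 0.015741
  k=7: 0.009913
  k=8: 0.006641
  k=9: 0.004664
  k=10: 0.0034
  k=11: 0.002554
  k=12: 0.001968
  k=13: 0.001548
  k=14: 0.001239
  k=15: 0.001007
  k=16: 8.300781e-04
Step 2: Partial sum = 3.4 + 0.425 + 0.125926 + 0.053125 + 0.0272 + 0.015741 + 0.009913 + 0.006641 + 0.004664 + 0.0034 + 0.002554 + 0.001968 + 0.001548 + 0.001239 + 0.001007 + 8.300781e-04
     = 4.080755
Step 3: The full series sum_(k>=1) 3.4*1/k^3 converges (p-series with p = 3 > 1; a constant multiple of a convergent series converges).
Step 4: Fix eps > 0. Since sum_k m(|f_k - f| > eps) < infinity, the Borel-Cantelli lemma gives
        m(limsup_k {|f_k - f| > eps}) = 0, i.e. for a.e. x, |f_k(x) - f(x)| <= eps for all large k.
        Applying this with eps = 1/j for j = 1, 2, ... and intersecting the countably many full-measure sets,
        for a.e. x we get limsup_k |f_k(x) - f(x)| <= 1/j for every j, hence f_k -> f almost everywhere.
Conclusion: series converges; Borel-Cantelli yields f_k -> f a.e.


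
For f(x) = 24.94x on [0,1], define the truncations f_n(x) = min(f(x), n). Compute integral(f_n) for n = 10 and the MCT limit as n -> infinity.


f(x) = 24.94x on [0,1]; f_n(x) = min(24.94x, n). At n = 10:
Step 1: f(x) reaches 10 at x = 10/24.94 = 0.400962
Step 2: integral(f_10) = integral(24.94x, 0, 0.400962) + integral(10, 0.400962, 1)
       = 24.94*0.400962^2/2 + 10*(1 - 0.400962)
       = 2.004812 + 5.990377
       = 7.995188
Step 3: As n -> infinity, f_n increases to f, so by MCT integral(f_n) -> integral(f) = 24.94/2 = 12.47.
Convergence: integral(f_10) = 7.995188 -> 12.47 as n -> infinity


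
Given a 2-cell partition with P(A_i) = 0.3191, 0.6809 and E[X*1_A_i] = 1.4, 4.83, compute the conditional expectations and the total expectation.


For each cell A_i: E[X|A_i] = E[X*1_A_i] / P(A_i)
Step 1: E[X|A_1] = 1.4 / 0.3191 = 4.387339
Step 2: E[X|A_2] = 4.83 / 0.6809 = 7.093553
Verification: E[X] = sum E[X*1_A_i] = 1.4 + 4.83 = 6.23


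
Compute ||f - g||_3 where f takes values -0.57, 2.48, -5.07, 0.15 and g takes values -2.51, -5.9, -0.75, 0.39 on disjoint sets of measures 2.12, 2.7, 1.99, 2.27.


Step 1: Compute differences f_i - g_i:
  -0.57 - -2.51 = 1.94
  2.48 - -5.9 = 8.38
  -5.07 - -0.75 = -4.32
  0.15 - 0.39 = -0.24
Step 2: Compute |diff|^3 * measure for each set:
  |1.94|^3 * 2.12 = 7.301384 * 2.12 = 15.478934
  |8.38|^3 * 2.7 = 588.480472 * 2.7 = 1588.897274
  |-4.32|^3 * 1.99 = 80.621568 * 1.99 = 160.43692
  |-0.24|^3 * 2.27 = 0.013824 * 2.27 = 0.03138
Step 3: Sum = 1764.844509
Step 4: ||f-g||_3 = (1764.844509)^(1/3) = 12.084689


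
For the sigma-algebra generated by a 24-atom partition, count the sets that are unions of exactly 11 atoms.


Each element of F is a union of some subset of the 24 atoms.
Elements that are unions of exactly 11 atoms correspond to 11-element subsets of the 24 atoms.
Count = C(24, 11) = 24! / (11! * 13!) = 2496144.


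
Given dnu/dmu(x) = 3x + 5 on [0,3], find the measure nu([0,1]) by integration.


nu(A) = integral_A (dnu/dmu) dmu = integral_0^1 (3x + 5) dx
Step 1: Antiderivative F(x) = (3/2)x^2 + 5x
Step 2: F(1) = (3/2)*1^2 + 5*1 = 1.5 + 5 = 6.5
Step 3: F(0) = (3/2)*0^2 + 5*0 = 0.0 + 0 = 0.0
Step 4: nu([0,1]) = F(1) - F(0) = 6.5 - 0.0 = 6.5


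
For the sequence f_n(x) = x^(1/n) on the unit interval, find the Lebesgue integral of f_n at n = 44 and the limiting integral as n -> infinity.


At n = 44: f_44(x) = x^(1/44).
Step 1: integral(x^(1/44), 0, 1) = [x^(1/44+1) / (1/44+1)] from 0 to 1
     = 1 / (1/44 + 1) = 1 / ((44+1)/44) = 44/(44+1)
     = 44/45 = 0.977778
Step 2: As n -> infinity, f_n(x) = x^(1/n) -> 1 for x in (0,1], and f_n is increasing in n.
By MCT, lim_n integral(f_n) = integral(lim_n f_n) = integral(1, 0, 1) = 1.
Step 3: Verify convergence: 44/45 = 0.977778 -> 1


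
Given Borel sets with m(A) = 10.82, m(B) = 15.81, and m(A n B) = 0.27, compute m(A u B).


By inclusion-exclusion: m(A u B) = m(A) + m(B) - m(A n B)
= 10.82 + 15.81 - 0.27
= 26.36


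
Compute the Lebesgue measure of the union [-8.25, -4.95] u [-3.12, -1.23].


For pairwise disjoint intervals, m(union) = sum of lengths.
= (-4.95 - -8.25) + (-1.23 - -3.12)
= 3.3 + 1.89
= 5.19


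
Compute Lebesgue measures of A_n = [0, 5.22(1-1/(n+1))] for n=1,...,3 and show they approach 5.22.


By continuity of measure from below: if A_n increases to A, then m(A_n) -> m(A).
Here A = [0, 5.22], so m(A) = 5.22
Step 1: a_1 = 5.22*(1 - 1/2) = 2.61, m(A_1) = 2.61
Step 2: a_2 = 5.22*(1 - 1/3) = 3.48, m(A_2) = 3.48
Step 3: a_3 = 5.22*(1 - 1/4) = 3.915, m(A_3) = 3.915
Limit: m(A_n) -> m([0,5.22]) = 5.22


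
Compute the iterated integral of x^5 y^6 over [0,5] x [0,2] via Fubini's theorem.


By Fubini's theorem, the double integral factors as a product of single integrals:
Step 1: integral_0^5 x^5 dx = [x^6/6] from 0 to 5
     = 5^6/6 = 2604.166667
Step 2: integral_0^2 y^6 dy = [y^7/7] from 0 to 2
     = 2^7/7 = 18.285714
Step 3: Double integral = 2604.166667 * 18.285714 = 47619.047619


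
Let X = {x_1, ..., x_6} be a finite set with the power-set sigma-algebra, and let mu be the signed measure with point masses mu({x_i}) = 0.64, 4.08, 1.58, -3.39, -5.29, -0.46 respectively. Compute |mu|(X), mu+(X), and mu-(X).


Step 1: Every measurable set is a union of atoms (the cells / points), so a Hahn decomposition is
  obtained by grouping atoms by sign: P = union of atoms with mu > 0, N = union of the remaining atoms.
  Atoms in P (indices): 1, 2, 3;  atoms in N (indices): 4, 5, 6
  Positive values: 0.64, 4.08, 1.58
  Negative values: -3.39, -5.29, -0.46
Step 2: mu+(X) = mu(P) = sum of positive atom values = 6.3
Step 3: mu-(X) = -mu(N) = sum of |negative atom values| = 9.14
Step 4: |mu|(X) = mu+(X) + mu-(X) = 6.3 + 9.14 = 15.44


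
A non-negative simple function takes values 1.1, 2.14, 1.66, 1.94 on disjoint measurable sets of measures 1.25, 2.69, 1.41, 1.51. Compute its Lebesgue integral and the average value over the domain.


Step 1: Integral = sum(value_i * measure_i)
= 1.1*1.25 + 2.14*2.69 + 1.66*1.41 + 1.94*1.51
= 1.375 + 5.7566 + 2.3406 + 2.9294
= 12.4016
Step 2: Total measure of domain = 1.25 + 2.69 + 1.41 + 1.51 = 6.86
Step 3: Average value = 12.4016 / 6.86 = 1.807813


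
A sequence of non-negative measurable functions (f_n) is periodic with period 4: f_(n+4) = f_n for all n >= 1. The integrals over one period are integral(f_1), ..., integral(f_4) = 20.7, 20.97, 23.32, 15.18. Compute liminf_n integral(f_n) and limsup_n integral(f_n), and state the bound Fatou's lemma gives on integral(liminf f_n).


The sequence (integral(f_n)) is periodic with period 4, repeating the values 20.7, 20.97, 23.32, 15.18 indefinitely.
Step 1: For a periodic sequence, every tail (a_m, a_(m+1), ...) contains all 4 period values infinitely often.
Step 2: Hence inf of every tail = min of the period values = min(20.7, 20.97, 23.32, 15.18) = 15.18.
        liminf_n integral(f_n) = sup over m of (inf of tail from m) = 15.18.
Step 3: Similarly sup of every tail = max of the period values = 23.32.
        limsup_n integral(f_n) = 23.32.
Step 4: Fatou's lemma: integral(liminf_n f_n) <= liminf_n integral(f_n) = 15.18.
        So the integral of the pointwise liminf is at most 15.18.


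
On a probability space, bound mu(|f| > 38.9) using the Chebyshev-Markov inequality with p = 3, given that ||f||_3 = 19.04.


Chebyshev/Markov inequality: mu(|f| > eps) <= (||f||_p / eps)^p
Step 1: ||f||_3 / eps = 19.04 / 38.9 = 0.48946
Step 2: Raise to power p = 3:
  (0.48946)^3 = 0.117261
Step 3: Therefore mu(|f| > 38.9) <= 0.117261


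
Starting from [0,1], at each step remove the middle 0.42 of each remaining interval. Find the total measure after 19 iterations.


Step 1: At each step, fraction remaining = 1 - 0.42 = 0.58
Step 2: After 19 steps, measure = (0.58)^19
Result = 3.199867e-05


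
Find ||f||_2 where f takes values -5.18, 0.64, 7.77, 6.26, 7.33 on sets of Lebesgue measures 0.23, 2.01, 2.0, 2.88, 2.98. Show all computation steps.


Step 1: Compute |f_i|^2 for each value:
  |-5.18|^2 = 26.8324
  |0.64|^2 = 0.4096
  |7.77|^2 = 60.3729
  |6.26|^2 = 39.1876
  |7.33|^2 = 53.7289
Step 2: Multiply by measures and sum:
  26.8324 * 0.23 = 6.171452
  0.4096 * 2.01 = 0.823296
  60.3729 * 2.0 = 120.7458
  39.1876 * 2.88 = 112.860288
  53.7289 * 2.98 = 160.112122
Sum = 6.171452 + 0.823296 + 120.7458 + 112.860288 + 160.112122 = 400.712958
Step 3: Take the p-th root:
||f||_2 = (400.712958)^(1/2) = 20.017816


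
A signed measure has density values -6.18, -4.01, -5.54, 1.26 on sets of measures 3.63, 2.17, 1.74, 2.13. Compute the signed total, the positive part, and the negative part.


Step 1: Compute signed measure on each set:
  Set 1: -6.18 * 3.63 = -22.4334
  Set 2: -4.01 * 2.17 = -8.7017
  Set 3: -5.54 * 1.74 = -9.6396
  Set 4: 1.26 * 2.13 = 2.6838
Step 2: Total signed measure = (-22.4334) + (-8.7017) + (-9.6396) + (2.6838)
     = -38.0909
Step 3: Positive part mu+(X) = sum of positive contributions = 2.6838
Step 4: Negative part mu-(X) = |sum of negative contributions| = 40.7747


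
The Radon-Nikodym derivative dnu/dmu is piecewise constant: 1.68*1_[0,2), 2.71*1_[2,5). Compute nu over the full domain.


Integrate each piece of the Radon-Nikodym derivative:
Step 1: integral_0^2 1.68 dx = 1.68*(2-0) = 1.68*2 = 3.36
Step 2: integral_2^5 2.71 dx = 2.71*(5-2) = 2.71*3 = 8.13
Total: 3.36 + 8.13 = 11.49


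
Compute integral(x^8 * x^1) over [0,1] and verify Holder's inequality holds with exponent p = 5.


Step 1: Exact integral of f*g = integral(x^9, 0, 1) = 1/10
     = 0.1
Step 2: Holder bound with p=5, q=1.25:
  ||f||_p = (integral x^40 dx)^(1/5) = (1/41)^(1/5) = 0.475821
  ||g||_q = (integral x^1.25 dx)^(1/1.25) = (1/2.25)^(1/1.25) = 0.522702
Step 3: Holder bound = ||f||_p * ||g||_q = 0.475821 * 0.522702 = 0.248712
Verification: 0.1 <= 0.248712 (Holder holds)


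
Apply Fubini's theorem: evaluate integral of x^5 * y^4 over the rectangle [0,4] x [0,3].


By Fubini's theorem, the double integral factors as a product of single integrals:
Step 1: integral_0^4 x^5 dx = [x^6/6] from 0 to 4
     = 4^6/6 = 682.666667
Step 2: integral_0^3 y^4 dy = [y^5/5] from 0 to 3
     = 3^5/5 = 48.6
Step 3: Double integral = 682.666667 * 48.6 = 33177.6


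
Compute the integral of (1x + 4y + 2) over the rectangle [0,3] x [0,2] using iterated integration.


By Fubini, integrate in x first, then y.
Step 1: Fix y, integrate over x in [0,3]:
  integral(1x + 4y + 2, x=0..3)
  = 1*(3^2 - 0^2)/2 + (4y + 2)*(3 - 0)
  = 4.5 + (4y + 2)*3
  = 4.5 + 12y + 6
  = 10.5 + 12y
Step 2: Integrate over y in [0,2]:
  integral(10.5 + 12y, y=0..2)
  = 10.5*2 + 12*(2^2 - 0^2)/2
  = 21 + 24
  = 45


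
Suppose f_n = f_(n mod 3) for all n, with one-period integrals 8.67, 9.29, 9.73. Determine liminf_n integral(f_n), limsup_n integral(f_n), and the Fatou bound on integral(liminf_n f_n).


The sequence (integral(f_n)) is periodic with period 3, repeating the values 8.67, 9.29, 9.73 indefinitely.
Step 1: For a periodic sequence, every tail (a_m, a_(m+1), ...) contains all 3 period values infinitely often.
Step 2: Hence inf of every tail = min of the period values = min(8.67, 9.29, 9.73) = 8.67.
        liminf_n integral(f_n) = sup over m of (inf of tail from m) = 8.67.
Step 3: Similarly sup of every tail = max of the period values = 9.73.
        limsup_n integral(f_n) = 9.73.
Step 4: Fatou's lemma: integral(liminf_n f_n) <= liminf_n integral(f_n) = 8.67.
        So the integral of the pointwise liminf is at most 8.67.


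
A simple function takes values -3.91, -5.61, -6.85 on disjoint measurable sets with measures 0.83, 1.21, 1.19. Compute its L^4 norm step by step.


Step 1: Compute |f_i|^4 for each value:
  |-3.91|^4 = 233.726002
  |-5.61|^4 = 990.493078
  |-6.85|^4 = 2201.721006
Step 2: Multiply by measures and sum:
  233.726002 * 0.83 = 193.992581
  990.493078 * 1.21 = 1198.496625
  2201.721006 * 1.19 = 2620.047997
Sum = 193.992581 + 1198.496625 + 2620.047997 = 4012.537204
Step 3: Take the p-th root:
||f||_4 = (4012.537204)^(1/4) = 7.958932


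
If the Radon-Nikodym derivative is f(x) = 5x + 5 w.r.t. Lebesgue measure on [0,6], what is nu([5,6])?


nu(A) = integral_A (dnu/dmu) dmu = integral_5^6 (5x + 5) dx
Step 1: Antiderivative F(x) = (5/2)x^2 + 5x
Step 2: F(6) = (5/2)*6^2 + 5*6 = 90 + 30 = 120
Step 3: F(5) = (5/2)*5^2 + 5*5 = 62.5 + 25 = 87.5
Step 4: nu([5,6]) = F(6) - F(5) = 120 - 87.5 = 32.5


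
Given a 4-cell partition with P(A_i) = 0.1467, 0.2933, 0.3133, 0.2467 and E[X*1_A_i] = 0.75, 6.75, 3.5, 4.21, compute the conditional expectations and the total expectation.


For each cell A_i: E[X|A_i] = E[X*1_A_i] / P(A_i)
Step 1: E[X|A_1] = 0.75 / 0.1467 = 5.112474
Step 2: E[X|A_2] = 6.75 / 0.2933 = 23.013979
Step 3: E[X|A_3] = 3.5 / 0.3133 = 11.171401
Step 4: E[X|A_4] = 4.21 / 0.2467 = 17.065261
Verification: E[X] = sum E[X*1_A_i] = 0.75 + 6.75 + 3.5 + 4.21 = 15.21


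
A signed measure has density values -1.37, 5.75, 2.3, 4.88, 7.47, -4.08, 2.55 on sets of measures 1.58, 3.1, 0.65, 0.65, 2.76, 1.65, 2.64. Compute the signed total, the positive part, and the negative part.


Step 1: Compute signed measure on each set:
  Set 1: -1.37 * 1.58 = -2.1646
  Set 2: 5.75 * 3.1 = 17.825
  Set 3: 2.3 * 0.65 = 1.495
  Set 4: 4.88 * 0.65 = 3.172
  Set 5: 7.47 * 2.76 = 20.6172
  Set 6: -4.08 * 1.65 = -6.732
  Set 7: 2.55 * 2.64 = 6.732
Step 2: Total signed measure = (-2.1646) + (17.825) + (1.495) + (3.172) + (20.6172) + (-6.732) + (6.732)
     = 40.9446
Step 3: Positive part mu+(X) = sum of positive contributions = 49.8412
Step 4: Negative part mu-(X) = |sum of negative contributions| = 8.8966


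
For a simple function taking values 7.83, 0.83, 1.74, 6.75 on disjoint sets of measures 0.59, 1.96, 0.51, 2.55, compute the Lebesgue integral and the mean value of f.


Step 1: Integral = sum(value_i * measure_i)
= 7.83*0.59 + 0.83*1.96 + 1.74*0.51 + 6.75*2.55
= 4.6197 + 1.6268 + 0.8874 + 17.2125
= 24.3464
Step 2: Total measure of domain = 0.59 + 1.96 + 0.51 + 2.55 = 5.61
Step 3: Average value = 24.3464 / 5.61 = 4.339822


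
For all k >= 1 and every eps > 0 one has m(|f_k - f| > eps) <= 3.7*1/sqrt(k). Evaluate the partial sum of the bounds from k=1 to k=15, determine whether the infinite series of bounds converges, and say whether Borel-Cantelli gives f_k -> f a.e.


Step 1: List the terms 3.7*1/sqrt(k) for k = 1 to 15:
  k=1: 3.7
  k=2: 2.616295
  k=3: 2.136196
  k=4: 1.85
  k=5: 1.65469
  k=6: 1.510519
  k=7: 1.398469
  k=8: 1.308148
  k=9: 1.233333
  k=10: 1.170043
  k=11: 1.115592
  k=12: 1.068098
  k=13: 1.026195
  k=14: 0.988867
  k=15: 0.955336
Step 2: Partial sum = 3.7 + 2.616295 + 2.136196 + 1.85 + 1.65469 + 1.510519 + 1.398469 + 1.308148 + 1.233333 + 1.170043 + 1.115592 + 1.068098 + 1.026195 + 0.988867 + 0.955336
     = 23.73178
Step 3: The full series sum_(k>=1) 3.7*1/sqrt(k) diverges (p-series with p = 1/2 <= 1; a nonzero constant multiple of a divergent series diverges).
Step 4: The (first) Borel-Cantelli lemma requires a summable sequence of measures, so it does not apply here;
        from this bound alone no conclusion about a.e. convergence can be drawn (convergence in measure still
        gives an a.e.-convergent subsequence, but not a.e. convergence of the whole sequence).
Conclusion: series diverges; Borel-Cantelli is inconclusive about a.e. convergence of f_k.


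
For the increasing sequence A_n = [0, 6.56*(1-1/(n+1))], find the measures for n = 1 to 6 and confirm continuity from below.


By continuity of measure from below: if A_n increases to A, then m(A_n) -> m(A).
Here A = [0, 6.56], so m(A) = 6.56
Step 1: a_1 = 6.56*(1 - 1/2) = 3.28, m(A_1) = 3.28
Step 2: a_2 = 6.56*(1 - 1/3) = 4.3733, m(A_2) = 4.3733
Step 3: a_3 = 6.56*(1 - 1/4) = 4.92, m(A_3) = 4.92
Step 4: a_4 = 6.56*(1 - 1/5) = 5.248, m(A_4) = 5.248
Step 5: a_5 = 6.56*(1 - 1/6) = 5.4667, m(A_5) = 5.4667
Step 6: a_6 = 6.56*(1 - 1/7) = 5.6229, m(A_6) = 5.6229
Limit: m(A_n) -> m([0,6.56]) = 6.56


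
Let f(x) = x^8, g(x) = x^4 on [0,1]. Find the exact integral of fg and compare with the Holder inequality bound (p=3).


Step 1: Exact integral of f*g = integral(x^12, 0, 1) = 1/13
     = 0.076923
Step 2: Holder bound with p=3, q=1.5:
  ||f||_p = (integral x^24 dx)^(1/3) = (1/25)^(1/3) = 0.341995
  ||g||_q = (integral x^6 dx)^(1/1.5) = (1/7)^(1/1.5) = 0.273276
Step 3: Holder bound = ||f||_p * ||g||_q = 0.341995 * 0.273276 = 0.093459
Verification: 0.076923 <= 0.093459 (Holder holds)


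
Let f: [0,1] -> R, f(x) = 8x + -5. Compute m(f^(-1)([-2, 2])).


f^(-1)([-2, 2]) = {x : -2 <= 8x + -5 <= 2}
Solving: (-2 - -5)/8 <= x <= (2 - -5)/8
= [0.375, 0.875]
Intersecting with [0,1]: [0.375, 0.875]
Measure = 0.875 - 0.375 = 0.5


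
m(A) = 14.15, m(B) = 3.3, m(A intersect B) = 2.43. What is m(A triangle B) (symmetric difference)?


m(A Delta B) = m(A) + m(B) - 2*m(A n B)
= 14.15 + 3.3 - 2*2.43
= 14.15 + 3.3 - 4.86
= 12.59


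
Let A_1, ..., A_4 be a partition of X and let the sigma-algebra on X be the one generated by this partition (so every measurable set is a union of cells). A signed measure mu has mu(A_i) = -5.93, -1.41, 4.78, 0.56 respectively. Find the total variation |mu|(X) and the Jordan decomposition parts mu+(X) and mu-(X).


Step 1: Every measurable set is a union of atoms (the cells / points), so a Hahn decomposition is
  obtained by grouping atoms by sign: P = union of atoms with mu > 0, N = union of the remaining atoms.
  Atoms in P (indices): 3, 4;  atoms in N (indices): 1, 2
  Positive values: 4.78, 0.56
  Negative values: -5.93, -1.41
Step 2: mu+(X) = mu(P) = sum of positive atom values = 5.34
Step 3: mu-(X) = -mu(N) = sum of |negative atom values| = 7.34
Step 4: |mu|(X) = mu+(X) + mu-(X) = 5.34 + 7.34 = 12.68


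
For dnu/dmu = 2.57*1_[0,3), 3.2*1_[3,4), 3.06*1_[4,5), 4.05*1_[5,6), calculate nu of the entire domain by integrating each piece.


Integrate each piece of the Radon-Nikodym derivative:
Step 1: integral_0^3 2.57 dx = 2.57*(3-0) = 2.57*3 = 7.71
Step 2: integral_3^4 3.2 dx = 3.2*(4-3) = 3.2*1 = 3.2
Step 3: integral_4^5 3.06 dx = 3.06*(5-4) = 3.06*1 = 3.06
Step 4: integral_5^6 4.05 dx = 4.05*(6-5) = 4.05*1 = 4.05
Total: 7.71 + 3.2 + 3.06 + 4.05 = 18.02


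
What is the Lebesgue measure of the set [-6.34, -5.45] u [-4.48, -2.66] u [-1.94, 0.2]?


For pairwise disjoint intervals, m(union) = sum of lengths.
= (-5.45 - -6.34) + (-2.66 - -4.48) + (0.2 - -1.94)
= 0.89 + 1.82 + 2.14
= 4.85


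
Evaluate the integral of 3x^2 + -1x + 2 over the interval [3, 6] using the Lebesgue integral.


The Lebesgue integral of a Riemann-integrable function agrees with the Riemann integral.
Antiderivative F(x) = (3/3)x^3 + (-1/2)x^2 + 2x
F(6) = (3/3)*6^3 + (-1/2)*6^2 + 2*6
     = (3/3)*216 + (-1/2)*36 + 2*6
     = 216 + -18 + 12
     = 210
F(3) = 28.5
Integral = F(6) - F(3) = 210 - 28.5 = 181.5


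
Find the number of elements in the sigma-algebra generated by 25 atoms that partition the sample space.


Each element of the sigma-algebra is a union of some subset of the 25 atoms.
The number of such subsets is 2^25 = 33554432.


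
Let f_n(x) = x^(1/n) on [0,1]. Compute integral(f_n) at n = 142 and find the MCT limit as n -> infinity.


At n = 142: f_142(x) = x^(1/142).
Step 1: integral(x^(1/142), 0, 1) = [x^(1/142+1) / (1/142+1)] from 0 to 1
     = 1 / (1/142 + 1) = 1 / ((142+1)/142) = 142/(142+1)
     = 142/143 = 0.993007
Step 2: As n -> infinity, f_n(x) = x^(1/n) -> 1 for x in (0,1], and f_n is increasing in n.
By MCT, lim_n integral(f_n) = integral(lim_n f_n) = integral(1, 0, 1) = 1.
Step 3: Verify convergence: 142/143 = 0.993007 -> 1


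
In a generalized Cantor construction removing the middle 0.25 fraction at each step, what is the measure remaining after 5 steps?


Step 1: At each step, fraction remaining = 1 - 0.25 = 0.75
Step 2: After 5 steps, measure = (0.75)^5
Step 3: Computing the power step by step:
  After step 1: 0.75
  After step 2: 0.5625
  After step 3: 0.421875
  After step 4: 0.316406
  After step 5: 0.237305
Result = 0.237305


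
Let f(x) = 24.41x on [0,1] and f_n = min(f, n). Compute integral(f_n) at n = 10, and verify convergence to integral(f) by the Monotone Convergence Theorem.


f(x) = 24.41x on [0,1]; f_n(x) = min(24.41x, n). At n = 10:
Step 1: f(x) reaches 10 at x = 10/24.41 = 0.409668
Step 2: integral(f_10) = integral(24.41x, 0, 0.409668) + integral(10, 0.409668, 1)
       = 24.41*0.409668^2/2 + 10*(1 - 0.409668)
       = 2.048341 + 5.903318
       = 7.951659
Step 3: As n -> infinity, f_n increases to f, so by MCT integral(f_n) -> integral(f) = 24.41/2 = 12.205.
Convergence: integral(f_10) = 7.951659 -> 12.205 as n -> infinity


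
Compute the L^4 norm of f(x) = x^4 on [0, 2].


Step 1: ||f||_4 = (integral_0^2 |x^4|^4 dx)^(1/4)
     = (integral_0^2 x^16 dx)^(1/4)
Step 2: integral_0^2 x^16 dx = [x^17/(17)] from 0 to 2 = 2^17/17
     = 131072/17 = 7710.117647
Step 3: ||f||_4 = (7710.117647)^(1/4) = 9.370554


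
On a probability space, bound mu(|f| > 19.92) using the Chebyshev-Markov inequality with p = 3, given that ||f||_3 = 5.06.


Chebyshev/Markov inequality: mu(|f| > eps) <= (||f||_p / eps)^p
Step 1: ||f||_3 / eps = 5.06 / 19.92 = 0.254016
Step 2: Raise to power p = 3:
  (0.254016)^3 = 0.01639
Step 3: Therefore mu(|f| > 19.92) <= 0.01639


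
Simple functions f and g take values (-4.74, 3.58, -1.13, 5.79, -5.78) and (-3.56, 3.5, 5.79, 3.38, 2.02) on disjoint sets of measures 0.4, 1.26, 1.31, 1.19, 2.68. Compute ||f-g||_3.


Step 1: Compute differences f_i - g_i:
  -4.74 - -3.56 = -1.18
  3.58 - 3.5 = 0.08
  -1.13 - 5.79 = -6.92
  5.79 - 3.38 = 2.41
  -5.78 - 2.02 = -7.8
Step 2: Compute |diff|^3 * measure for each set:
  |-1.18|^3 * 0.4 = 1.643032 * 0.4 = 0.657213
  |0.08|^3 * 1.26 = 5.120000e-04 * 1.26 = 6.451200e-04
  |-6.92|^3 * 1.31 = 331.373888 * 1.31 = 434.099793
  |2.41|^3 * 1.19 = 13.997521 * 1.19 = 16.65705
  |-7.8|^3 * 2.68 = 474.552 * 2.68 = 1271.79936
Step 3: Sum = 1723.214061
Step 4: ||f-g||_3 = (1723.214061)^(1/3) = 11.988911


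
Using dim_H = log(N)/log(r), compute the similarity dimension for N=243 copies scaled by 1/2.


For a self-similar set with N copies scaled by 1/r:
dim_H = log(N)/log(r) = log(243)/log(2)
= 5.493061/0.693147
= 7.924813


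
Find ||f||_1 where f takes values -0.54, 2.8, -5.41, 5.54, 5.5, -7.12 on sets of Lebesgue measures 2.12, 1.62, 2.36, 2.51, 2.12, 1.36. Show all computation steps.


Step 1: Compute |f_i|^1 for each value:
  |-0.54|^1 = 0.54
  |2.8|^1 = 2.8
  |-5.41|^1 = 5.41
  |5.54|^1 = 5.54
  |5.5|^1 = 5.5
  |-7.12|^1 = 7.12
Step 2: Multiply by measures and sum:
  0.54 * 2.12 = 1.1448
  2.8 * 1.62 = 4.536
  5.41 * 2.36 = 12.7676
  5.54 * 2.51 = 13.9054
  5.5 * 2.12 = 11.66
  7.12 * 1.36 = 9.6832
Sum = 1.1448 + 4.536 + 12.7676 + 13.9054 + 11.66 + 9.6832 = 53.697
Step 3: Take the p-th root:
||f||_1 = (53.697)^(1/1) = 53.697


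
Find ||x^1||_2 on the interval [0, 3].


Step 1: ||f||_2 = (integral_0^3 |x^1|^2 dx)^(1/2)
     = (integral_0^3 x^2 dx)^(1/2)
Step 2: integral_0^3 x^2 dx = [x^3/(3)] from 0 to 3 = 3^3/3
     = 27/3 = 9
Step 3: ||f||_2 = (9)^(1/2) = 3


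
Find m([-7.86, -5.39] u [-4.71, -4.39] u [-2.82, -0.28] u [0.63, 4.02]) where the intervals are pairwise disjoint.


For pairwise disjoint intervals, m(union) = sum of lengths.
= (-5.39 - -7.86) + (-4.39 - -4.71) + (-0.28 - -2.82) + (4.02 - 0.63)
= 2.47 + 0.32 + 2.54 + 3.39
= 8.72


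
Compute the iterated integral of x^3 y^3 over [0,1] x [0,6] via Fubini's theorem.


By Fubini's theorem, the double integral factors as a product of single integrals:
Step 1: integral_0^1 x^3 dx = [x^4/4] from 0 to 1
     = 1^4/4 = 0.25
Step 2: integral_0^6 y^3 dy = [y^4/4] from 0 to 6
     = 6^4/4 = 324
Step 3: Double integral = 0.25 * 324 = 81


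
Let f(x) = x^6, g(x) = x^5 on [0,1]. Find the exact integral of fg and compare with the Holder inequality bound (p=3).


Step 1: Exact integral of f*g = integral(x^11, 0, 1) = 1/12
     = 0.083333
Step 2: Holder bound with p=3, q=1.5:
  ||f||_p = (integral x^18 dx)^(1/3) = (1/19)^(1/3) = 0.374756
  ||g||_q = (integral x^7.5 dx)^(1/1.5) = (1/8.5)^(1/1.5) = 0.240097
Step 3: Holder bound = ||f||_p * ||g||_q = 0.374756 * 0.240097 = 0.089978
Verification: 0.083333 <= 0.089978 (Holder holds)


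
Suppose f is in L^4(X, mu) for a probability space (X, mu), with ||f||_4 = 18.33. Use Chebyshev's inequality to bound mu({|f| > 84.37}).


Chebyshev/Markov inequality: mu(|f| > eps) <= (||f||_p / eps)^p
Step 1: ||f||_4 / eps = 18.33 / 84.37 = 0.217257
Step 2: Raise to power p = 4:
  (0.217257)^4 = 0.002228
Step 3: Therefore mu(|f| > 84.37) <= 0.002228


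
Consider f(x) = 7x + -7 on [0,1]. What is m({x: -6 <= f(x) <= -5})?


f^(-1)([-6, -5]) = {x : -6 <= 7x + -7 <= -5}
Solving: (-6 - -7)/7 <= x <= (-5 - -7)/7
= [0.142857, 0.285714]
Intersecting with [0,1]: [0.142857, 0.285714]
Measure = 0.285714 - 0.142857 = 0.142857


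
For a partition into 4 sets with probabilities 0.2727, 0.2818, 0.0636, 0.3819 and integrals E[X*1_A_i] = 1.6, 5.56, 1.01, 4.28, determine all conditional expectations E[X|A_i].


For each cell A_i: E[X|A_i] = E[X*1_A_i] / P(A_i)
Step 1: E[X|A_1] = 1.6 / 0.2727 = 5.867253
Step 2: E[X|A_2] = 5.56 / 0.2818 = 19.730305
Step 3: E[X|A_3] = 1.01 / 0.0636 = 15.880503
Step 4: E[X|A_4] = 4.28 / 0.3819 = 11.207122
Verification: E[X] = sum E[X*1_A_i] = 1.6 + 5.56 + 1.01 + 4.28 = 12.45


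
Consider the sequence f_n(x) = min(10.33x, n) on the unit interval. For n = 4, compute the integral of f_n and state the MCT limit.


f(x) = 10.33x on [0,1]; f_n(x) = min(10.33x, n). At n = 4:
Step 1: f(x) reaches 4 at x = 4/10.33 = 0.387222
Step 2: integral(f_4) = integral(10.33x, 0, 0.387222) + integral(4, 0.387222, 1)
       = 10.33*0.387222^2/2 + 4*(1 - 0.387222)
       = 0.774443 + 2.451113
       = 3.225557
Step 3: As n -> infinity, f_n increases to f, so by MCT integral(f_n) -> integral(f) = 10.33/2 = 5.165.
Convergence: integral(f_4) = 3.225557 -> 5.165 as n -> infinity


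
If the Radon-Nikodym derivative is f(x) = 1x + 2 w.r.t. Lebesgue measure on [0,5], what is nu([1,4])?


nu(A) = integral_A (dnu/dmu) dmu = integral_1^4 (1x + 2) dx
Step 1: Antiderivative F(x) = (1/2)x^2 + 2x
Step 2: F(4) = (1/2)*4^2 + 2*4 = 8 + 8 = 16
Step 3: F(1) = (1/2)*1^2 + 2*1 = 0.5 + 2 = 2.5
Step 4: nu([1,4]) = F(4) - F(1) = 16 - 2.5 = 13.5


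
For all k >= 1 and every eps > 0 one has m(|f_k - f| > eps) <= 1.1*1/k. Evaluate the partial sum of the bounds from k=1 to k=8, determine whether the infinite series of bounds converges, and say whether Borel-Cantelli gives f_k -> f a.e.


Step 1: List the terms 1.1*1/k for k = 1 to 8:
  k=1: 1.1
  k=2: 0.55
  k=3: 0.366667
  k=4: 0.275
  k=5: 0.22
  k=6: 0.183333
  k=7: 0.157143
  k=8: 0.1375
Step 2: Partial sum = 1.1 + 0.55 + 0.366667 + 0.275 + 0.22 + 0.183333 + 0.157143 + 0.1375
     = 2.989643
Step 3: The full series sum_(k>=1) 1.1*1/k diverges (harmonic series, p = 1; a nonzero constant multiple of a divergent series diverges).
Step 4: The (first) Borel-Cantelli lemma requires a summable sequence of measures, so it does not apply here;
        from this bound alone no conclusion about a.e. convergence can be drawn (convergence in measure still
        gives an a.e.-convergent subsequence, but not a.e. convergence of the whole sequence).
Conclusion: series diverges; Borel-Cantelli is inconclusive about a.e. convergence of f_k.


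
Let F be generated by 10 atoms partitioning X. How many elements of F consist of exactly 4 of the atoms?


Each element of F is a union of some subset of the 10 atoms.
Elements that are unions of exactly 4 atoms correspond to 4-element subsets of the 10 atoms.
Count = C(10, 4) = 10! / (4! * 6!) = 210.


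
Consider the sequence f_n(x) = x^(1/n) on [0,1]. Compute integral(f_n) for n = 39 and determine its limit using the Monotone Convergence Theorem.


At n = 39: f_39(x) = x^(1/39).
Step 1: integral(x^(1/39), 0, 1) = [x^(1/39+1) / (1/39+1)] from 0 to 1
     = 1 / (1/39 + 1) = 1 / ((39+1)/39) = 39/(39+1)
     = 39/40 = 0.975
Step 2: As n -> infinity, f_n(x) = x^(1/n) -> 1 for x in (0,1], and f_n is increasing in n.
By MCT, lim_n integral(f_n) = integral(lim_n f_n) = integral(1, 0, 1) = 1.
Step 3: Verify convergence: 39/40 = 0.975 -> 1


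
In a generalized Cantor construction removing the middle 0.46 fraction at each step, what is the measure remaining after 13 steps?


Step 1: At each step, fraction remaining = 1 - 0.46 = 0.54
Step 2: After 13 steps, measure = (0.54)^13
Result = 3.319853e-04


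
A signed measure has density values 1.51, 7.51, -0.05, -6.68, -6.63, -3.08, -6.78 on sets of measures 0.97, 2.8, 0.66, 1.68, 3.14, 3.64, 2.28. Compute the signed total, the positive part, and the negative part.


Step 1: Compute signed measure on each set:
  Set 1: 1.51 * 0.97 = 1.4647
  Set 2: 7.51 * 2.8 = 21.028
  Set 3: -0.05 * 0.66 = -0.033
  Set 4: -6.68 * 1.68 = -11.2224
  Set 5: -6.63 * 3.14 = -20.8182
  Set 6: -3.08 * 3.64 = -11.2112
  Set 7: -6.78 * 2.28 = -15.4584
Step 2: Total signed measure = (1.4647) + (21.028) + (-0.033) + (-11.2224) + (-20.8182) + (-11.2112) + (-15.4584)
     = -36.2505
Step 3: Positive part mu+(X) = sum of positive contributions = 22.4927
Step 4: Negative part mu-(X) = |sum of negative contributions| = 58.7432


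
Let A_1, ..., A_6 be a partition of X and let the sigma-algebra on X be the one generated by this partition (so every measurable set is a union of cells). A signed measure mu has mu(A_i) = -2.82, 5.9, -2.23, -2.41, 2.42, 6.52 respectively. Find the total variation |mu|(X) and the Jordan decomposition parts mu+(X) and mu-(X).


Step 1: Every measurable set is a union of atoms (the cells / points), so a Hahn decomposition is
  obtained by grouping atoms by sign: P = union of atoms with mu > 0, N = union of the remaining atoms.
  Atoms in P (indices): 2, 5, 6;  atoms in N (indices): 1, 3, 4
  Positive values: 5.9, 2.42, 6.52
  Negative values: -2.82, -2.23, -2.41
Step 2: mu+(X) = mu(P) = sum of positive atom values = 14.84
Step 3: mu-(X) = -mu(N) = sum of |negative atom values| = 7.46
Step 4: |mu|(X) = mu+(X) + mu-(X) = 14.84 + 7.46 = 22.3


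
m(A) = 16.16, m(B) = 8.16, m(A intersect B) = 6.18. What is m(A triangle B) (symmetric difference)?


m(A Delta B) = m(A) + m(B) - 2*m(A n B)
= 16.16 + 8.16 - 2*6.18
= 16.16 + 8.16 - 12.36
= 11.96


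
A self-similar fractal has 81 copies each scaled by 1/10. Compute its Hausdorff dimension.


For a self-similar set with N copies scaled by 1/r:
dim_H = log(N)/log(r) = log(81)/log(10)
= 4.394449/2.302585
= 1.908485


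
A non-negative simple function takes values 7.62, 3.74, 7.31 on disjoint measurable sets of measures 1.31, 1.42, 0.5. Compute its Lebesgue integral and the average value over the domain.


Step 1: Integral = sum(value_i * measure_i)
= 7.62*1.31 + 3.74*1.42 + 7.31*0.5
= 9.9822 + 5.3108 + 3.655
= 18.948
Step 2: Total measure of domain = 1.31 + 1.42 + 0.5 = 3.23
Step 3: Average value = 18.948 / 3.23 = 5.866254


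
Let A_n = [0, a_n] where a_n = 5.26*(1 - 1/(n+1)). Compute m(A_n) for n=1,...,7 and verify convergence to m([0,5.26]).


By continuity of measure from below: if A_n increases to A, then m(A_n) -> m(A).
Here A = [0, 5.26], so m(A) = 5.26
Step 1: a_1 = 5.26*(1 - 1/2) = 2.63, m(A_1) = 2.63
Step 2: a_2 = 5.26*(1 - 1/3) = 3.5067, m(A_2) = 3.5067
Step 3: a_3 = 5.26*(1 - 1/4) = 3.945, m(A_3) = 3.945
Step 4: a_4 = 5.26*(1 - 1/5) = 4.208, m(A_4) = 4.208
Step 5: a_5 = 5.26*(1 - 1/6) = 4.3833, m(A_5) = 4.3833
Step 6: a_6 = 5.26*(1 - 1/7) = 4.5086, m(A_6) = 4.5086
Step 7: a_7 = 5.26*(1 - 1/8) = 4.6025, m(A_7) = 4.6025
Limit: m(A_n) -> m([0,5.26]) = 5.26


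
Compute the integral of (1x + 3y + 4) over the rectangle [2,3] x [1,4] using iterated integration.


By Fubini, integrate in x first, then y.
Step 1: Fix y, integrate over x in [2,3]:
  integral(1x + 3y + 4, x=2..3)
  = 1*(3^2 - 2^2)/2 + (3y + 4)*(3 - 2)
  = 2.5 + (3y + 4)*1
  = 2.5 + 3y + 4
  = 6.5 + 3y
Step 2: Integrate over y in [1,4]:
  integral(6.5 + 3y, y=1..4)
  = 6.5*3 + 3*(4^2 - 1^2)/2
  = 19.5 + 22.5
  = 42


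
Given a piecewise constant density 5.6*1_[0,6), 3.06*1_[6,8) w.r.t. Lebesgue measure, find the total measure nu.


Integrate each piece of the Radon-Nikodym derivative:
Step 1: integral_0^6 5.6 dx = 5.6*(6-0) = 5.6*6 = 33.6
Step 2: integral_6^8 3.06 dx = 3.06*(8-6) = 3.06*2 = 6.12
Total: 33.6 + 6.12 = 39.72


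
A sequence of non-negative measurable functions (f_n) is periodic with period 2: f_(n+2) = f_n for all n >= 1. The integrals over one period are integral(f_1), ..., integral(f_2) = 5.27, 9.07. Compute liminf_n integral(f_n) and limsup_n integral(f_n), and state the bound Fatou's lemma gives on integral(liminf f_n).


The sequence (integral(f_n)) is periodic with period 2, repeating the values 5.27, 9.07 indefinitely.
Step 1: For a periodic sequence, every tail (a_m, a_(m+1), ...) contains all 2 period values infinitely often.
Step 2: Hence inf of every tail = min of the period values = min(5.27, 9.07) = 5.27.
        liminf_n integral(f_n) = sup over m of (inf of tail from m) = 5.27.
Step 3: Similarly sup of every tail = max of the period values = 9.07.
        limsup_n integral(f_n) = 9.07.
Step 4: Fatou's lemma: integral(liminf_n f_n) <= liminf_n integral(f_n) = 5.27.
        So the integral of the pointwise liminf is at most 5.27.


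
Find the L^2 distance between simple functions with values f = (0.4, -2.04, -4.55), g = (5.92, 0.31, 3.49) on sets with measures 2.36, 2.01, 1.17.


Step 1: Compute differences f_i - g_i:
  0.4 - 5.92 = -5.52
  -2.04 - 0.31 = -2.35
  -4.55 - 3.49 = -8.04
Step 2: Compute |diff|^2 * measure for each set:
  |-5.52|^2 * 2.36 = 30.4704 * 2.36 = 71.910144
  |-2.35|^2 * 2.01 = 5.5225 * 2.01 = 11.100225
  |-8.04|^2 * 1.17 = 64.6416 * 1.17 = 75.630672
Step 3: Sum = 158.641041
Step 4: ||f-g||_2 = (158.641041)^(1/2) = 12.595279


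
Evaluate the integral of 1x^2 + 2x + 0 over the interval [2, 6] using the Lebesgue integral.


The Lebesgue integral of a Riemann-integrable function agrees with the Riemann integral.
Antiderivative F(x) = (1/3)x^3 + (2/2)x^2 + 0x
F(6) = (1/3)*6^3 + (2/2)*6^2 + 0*6
     = (1/3)*216 + (2/2)*36 + 0*6
     = 72 + 36 + 0
     = 108
F(2) = 6.666667
Integral = F(6) - F(2) = 108 - 6.666667 = 101.333333


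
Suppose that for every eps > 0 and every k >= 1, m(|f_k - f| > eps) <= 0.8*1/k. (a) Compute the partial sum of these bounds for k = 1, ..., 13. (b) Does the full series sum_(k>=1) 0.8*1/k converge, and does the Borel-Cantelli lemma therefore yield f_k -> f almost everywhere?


Step 1: List the terms 0.8*1/k for k = 1 to 13:
  k=1: 0.8
  k=2: 0.4
  k=3: 0.266667
  k=4: 0.2
  k=5: 0.16
  k=6: 0.133333
  k=7: 0.114286
  k=8: 0.1
  k=9: 0.088889
  k=10: 0.08
  k=11: 0.072727
  k=12: 0.066667
  k=13: 0.061538
Step 2: Partial sum = 0.8 + 0.4 + 0.266667 + 0.2 + 0.16 + 0.133333 + 0.114286 + 0.1 + 0.088889 + 0.08 + 0.072727 + 0.066667 + 0.061538
     = 2.544107
Step 3: The full series sum_(k>=1) 0.8*1/k diverges (harmonic series, p = 1; a nonzero constant multiple of a divergent series diverges).
Step 4: The (first) Borel-Cantelli lemma requires a summable sequence of measures, so it does not apply here;
        from this bound alone no conclusion about a.e. convergence can be drawn (convergence in measure still
        gives an a.e.-convergent subsequence, but not a.e. convergence of the whole sequence).
Conclusion: series diverges; Borel-Cantelli is inconclusive about a.e. convergence of f_k.


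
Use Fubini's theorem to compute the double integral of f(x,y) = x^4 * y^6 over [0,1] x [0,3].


By Fubini's theorem, the double integral factors as a product of single integrals:
Step 1: integral_0^1 x^4 dx = [x^5/5] from 0 to 1
     = 1^5/5 = 0.2
Step 2: integral_0^3 y^6 dy = [y^7/7] from 0 to 3
     = 3^7/7 = 312.428571
Step 3: Double integral = 0.2 * 312.428571 = 62.485714


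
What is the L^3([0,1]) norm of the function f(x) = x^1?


Step 1: ||f||_3 = (integral_0^1 |x^1|^3 dx)^(1/3)
     = (integral_0^1 x^3 dx)^(1/3)
Step 2: integral_0^1 x^3 dx = [x^4/(4)] from 0 to 1 = 1^4/4
     = 1/4 = 0.25
Step 3: ||f||_3 = (0.25)^(1/3) = 0.629961


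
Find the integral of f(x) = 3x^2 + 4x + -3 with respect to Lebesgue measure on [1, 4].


The Lebesgue integral of a Riemann-integrable function agrees with the Riemann integral.
Antiderivative F(x) = (3/3)x^3 + (4/2)x^2 + -3x
F(4) = (3/3)*4^3 + (4/2)*4^2 + -3*4
     = (3/3)*64 + (4/2)*16 + -3*4
     = 64 + 32 + -12
     = 84
F(1) = 0.0
Integral = F(4) - F(1) = 84 - 0.0 = 84


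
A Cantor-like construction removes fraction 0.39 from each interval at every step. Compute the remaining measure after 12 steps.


Step 1: At each step, fraction remaining = 1 - 0.39 = 0.61
Step 2: After 12 steps, measure = (0.61)^12
Result = 0.002654


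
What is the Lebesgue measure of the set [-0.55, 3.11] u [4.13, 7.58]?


For pairwise disjoint intervals, m(union) = sum of lengths.
= (3.11 - -0.55) + (7.58 - 4.13)
= 3.66 + 3.45
= 7.11


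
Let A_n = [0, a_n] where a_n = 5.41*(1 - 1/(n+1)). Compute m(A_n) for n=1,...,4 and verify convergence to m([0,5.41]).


By continuity of measure from below: if A_n increases to A, then m(A_n) -> m(A).
Here A = [0, 5.41], so m(A) = 5.41
Step 1: a_1 = 5.41*(1 - 1/2) = 2.705, m(A_1) = 2.705
Step 2: a_2 = 5.41*(1 - 1/3) = 3.6067, m(A_2) = 3.6067
Step 3: a_3 = 5.41*(1 - 1/4) = 4.0575, m(A_3) = 4.0575
Step 4: a_4 = 5.41*(1 - 1/5) = 4.328, m(A_4) = 4.328
Limit: m(A_n) -> m([0,5.41]) = 5.41


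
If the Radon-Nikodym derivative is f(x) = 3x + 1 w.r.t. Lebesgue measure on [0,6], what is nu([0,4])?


nu(A) = integral_A (dnu/dmu) dmu = integral_0^4 (3x + 1) dx
Step 1: Antiderivative F(x) = (3/2)x^2 + 1x
Step 2: F(4) = (3/2)*4^2 + 1*4 = 24 + 4 = 28
Step 3: F(0) = (3/2)*0^2 + 1*0 = 0.0 + 0 = 0.0
Step 4: nu([0,4]) = F(4) - F(0) = 28 - 0.0 = 28


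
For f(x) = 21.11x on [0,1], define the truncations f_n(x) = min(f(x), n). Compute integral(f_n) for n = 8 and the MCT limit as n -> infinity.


f(x) = 21.11x on [0,1]; f_n(x) = min(21.11x, n). At n = 8:
Step 1: f(x) reaches 8 at x = 8/21.11 = 0.378967
Step 2: integral(f_8) = integral(21.11x, 0, 0.378967) + integral(8, 0.378967, 1)
       = 21.11*0.378967^2/2 + 8*(1 - 0.378967)
       = 1.515869 + 4.968261
       = 6.484131
Step 3: As n -> infinity, f_n increases to f, so by MCT integral(f_n) -> integral(f) = 21.11/2 = 10.555.
Convergence: integral(f_8) = 6.484131 -> 10.555 as n -> infinity
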